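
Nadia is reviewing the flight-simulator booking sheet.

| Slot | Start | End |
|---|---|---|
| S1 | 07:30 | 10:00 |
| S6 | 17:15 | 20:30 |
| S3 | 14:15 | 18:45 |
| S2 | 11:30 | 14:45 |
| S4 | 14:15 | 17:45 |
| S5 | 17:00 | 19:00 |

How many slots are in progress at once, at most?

4

Sweep the timeline, counting +1 at each start and −1 at each end (ends before starts at a tie):
07:30 start S1 → 1
10:00 end S1 → 0
11:30 start S2 → 1
14:15 start S3 → 2
14:15 start S4 → 3
14:45 end S2 → 2
17:00 start S5 → 3
17:15 start S6 → 4
17:45 end S4 → 3
18:45 end S3 → 2
19:00 end S5 → 1
20:30 end S6 → 0
Peak is 4, at 17:15 (S3, S4, S5, S6).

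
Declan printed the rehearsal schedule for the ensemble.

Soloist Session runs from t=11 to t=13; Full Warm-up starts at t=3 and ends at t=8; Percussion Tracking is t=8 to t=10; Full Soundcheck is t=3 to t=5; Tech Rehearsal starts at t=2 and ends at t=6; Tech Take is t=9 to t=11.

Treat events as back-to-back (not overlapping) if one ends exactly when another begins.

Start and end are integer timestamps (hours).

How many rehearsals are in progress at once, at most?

3

Sort all start/end points and keep a running count:
t=2 start Tech Rehearsal → 1
t=3 start Full Soundcheck → 2
t=3 start Full Warm-up → 3
t=5 end Full Soundcheck → 2
t=6 end Tech Rehearsal → 1
t=8 end Full Warm-up → 0
t=8 start Percussion Tracking → 1
t=9 start Tech Take → 2
t=10 end Percussion Tracking → 1
t=11 end Tech Take → 0
t=11 start Soloist Session → 1
t=13 end Soloist Session → 0
Peak is 3, at t=3 (Full Soundcheck, Full Warm-up, Tech Rehearsal).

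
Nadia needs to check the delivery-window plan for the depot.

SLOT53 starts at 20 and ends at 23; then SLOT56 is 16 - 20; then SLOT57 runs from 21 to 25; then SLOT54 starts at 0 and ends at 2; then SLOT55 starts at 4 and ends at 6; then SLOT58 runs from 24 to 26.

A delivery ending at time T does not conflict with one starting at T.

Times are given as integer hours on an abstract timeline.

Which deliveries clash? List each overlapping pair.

SLOT53 & SLOT57, SLOT57 & SLOT58

Check each pair: they overlap iff neither finishes before the other starts.
Sorted by start: SLOT54, SLOT55, SLOT56, SLOT53, SLOT57, SLOT58.
SLOT55 starts after SLOT54 ends, so nothing later overlaps SLOT54 either.
SLOT56 starts after SLOT55 ends, so nothing later overlaps SLOT55 either.
SLOT53 starts exactly when SLOT56 ends (back-to-back, no overlap), so nothing later overlaps SLOT56 either.
SLOT57 starts before SLOT53 ends → SLOT53 and SLOT57 overlap.
SLOT58 starts after SLOT53 ends.
SLOT58 starts before SLOT57 ends → SLOT57 and SLOT58 overlap.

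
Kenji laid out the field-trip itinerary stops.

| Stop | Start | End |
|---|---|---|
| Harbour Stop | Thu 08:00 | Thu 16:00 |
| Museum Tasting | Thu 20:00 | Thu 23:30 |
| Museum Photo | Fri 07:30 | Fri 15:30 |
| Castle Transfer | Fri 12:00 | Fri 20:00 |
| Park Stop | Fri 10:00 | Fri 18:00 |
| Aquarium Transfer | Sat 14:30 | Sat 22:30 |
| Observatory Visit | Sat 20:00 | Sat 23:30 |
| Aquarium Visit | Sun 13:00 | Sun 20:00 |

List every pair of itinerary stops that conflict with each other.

Aquarium Transfer & Observatory Visit, Castle Transfer & Museum Photo, Castle Transfer & Park Stop, Museum Photo & Park Stop

Sorted by start: Harbour Stop, Museum Tasting, Museum Photo, Park Stop, Castle Transfer, Aquarium Transfer, Observatory Visit, Aquarium Visit.
Museum Tasting starts after Harbour Stop ends, so Harbour Stop has no further overlaps.
Museum Photo starts after Museum Tasting ends, so Museum Tasting has no further overlaps.
Park Stop starts before Museum Photo ends → Museum Photo and Park Stop overlap.
Castle Transfer starts before Museum Photo ends → Museum Photo and Castle Transfer overlap.
Aquarium Transfer starts after Museum Photo ends, so Museum Photo has no further overlaps.
Castle Transfer starts before Park Stop ends → Park Stop and Castle Transfer overlap.
Aquarium Transfer starts after Park Stop ends, so Park Stop has no further overlaps.
Aquarium Transfer starts after Castle Transfer ends, so Castle Transfer has no further overlaps.
Observatory Visit starts before Aquarium Transfer ends → Aquarium Transfer and Observatory Visit overlap.
Aquarium Visit starts after Aquarium Transfer ends.
Aquarium Visit starts after Observatory Visit ends.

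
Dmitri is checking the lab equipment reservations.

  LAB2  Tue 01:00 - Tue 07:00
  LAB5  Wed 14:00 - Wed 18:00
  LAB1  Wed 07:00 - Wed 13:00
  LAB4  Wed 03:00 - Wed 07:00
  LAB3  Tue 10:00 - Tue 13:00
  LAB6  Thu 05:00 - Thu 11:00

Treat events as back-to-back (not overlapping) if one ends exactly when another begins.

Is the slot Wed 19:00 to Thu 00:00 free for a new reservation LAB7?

Yes — the slot is free

LAB2: ends Tue 07:00 at or before LAB7 starts Wed 19:00 → clear.
LAB3: ends Tue 13:00 at or before LAB7 starts Wed 19:00 → clear.
LAB4: ends Wed 07:00 at or before LAB7 starts Wed 19:00 → clear.
LAB1: ends Wed 13:00 at or before LAB7 starts Wed 19:00 → clear.
LAB5: ends Wed 18:00 at or before LAB7 starts Wed 19:00 → clear.
LAB6: starts Thu 05:00 at or after LAB7 ends Thu 00:00 → clear.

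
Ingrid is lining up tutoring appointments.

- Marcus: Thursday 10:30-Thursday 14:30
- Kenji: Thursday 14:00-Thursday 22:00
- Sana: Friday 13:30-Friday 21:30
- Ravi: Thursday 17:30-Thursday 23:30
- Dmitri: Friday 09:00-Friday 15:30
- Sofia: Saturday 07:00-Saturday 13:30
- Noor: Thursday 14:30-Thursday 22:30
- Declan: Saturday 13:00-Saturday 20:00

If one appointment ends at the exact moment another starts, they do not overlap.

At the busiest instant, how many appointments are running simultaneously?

Sort all start/end points and keep a running count:
Thursday 10:30 start Marcus → 1
Thursday 14:00 start Kenji → 2
Thursday 14:30 end Marcus → 1
Thursday 14:30 start Noor → 2
Thursday 17:30 start Ravi → 3
Thursday 22:00 end Kenji → 2
Thursday 22:30 end Noor → 1
Thursday 23:30 end Ravi → 0
Friday 09:00 start Dmitri → 1
Friday 13:30 start Sana → 2
Friday 15:30 end Dmitri → 1
Friday 21:30 end Sana → 0
Saturday 07:00 start Sofia → 1
Saturday 13:00 start Declan → 2
Saturday 13:30 end Sofia → 1
Saturday 20:00 end Declan → 0
Peak is 3, at Thursday 17:30 (Kenji, Noor, Ravi).

3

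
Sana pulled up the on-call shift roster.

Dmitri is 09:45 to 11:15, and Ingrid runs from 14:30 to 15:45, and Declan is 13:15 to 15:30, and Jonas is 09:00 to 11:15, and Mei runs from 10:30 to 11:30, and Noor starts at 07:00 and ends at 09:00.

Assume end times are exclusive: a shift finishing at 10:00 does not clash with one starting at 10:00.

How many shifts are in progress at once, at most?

3

Sweep the timeline, counting +1 at each start and −1 at each end (ends before starts at a tie):
07:00 start Noor → 1
09:00 end Noor → 0
09:00 start Jonas → 1
09:45 start Dmitri → 2
10:30 start Mei → 3
11:15 end Dmitri → 2
11:15 end Jonas → 1
11:30 end Mei → 0
13:15 start Declan → 1
14:30 start Ingrid → 2
15:30 end Declan → 1
15:45 end Ingrid → 0
Peak is 3, at 10:30 (Dmitri, Jonas, Mei).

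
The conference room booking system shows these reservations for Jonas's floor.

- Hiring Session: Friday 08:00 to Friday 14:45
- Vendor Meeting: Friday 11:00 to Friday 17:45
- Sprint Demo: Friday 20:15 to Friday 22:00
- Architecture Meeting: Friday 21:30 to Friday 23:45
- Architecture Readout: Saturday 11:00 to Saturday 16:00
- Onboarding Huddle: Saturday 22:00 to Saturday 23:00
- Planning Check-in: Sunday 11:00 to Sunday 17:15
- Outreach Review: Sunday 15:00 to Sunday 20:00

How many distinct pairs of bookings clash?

3

Two intervals overlap when each starts before the other ends.
Sorted by start: Hiring Session, Vendor Meeting, Sprint Demo, Architecture Meeting, Architecture Readout, Onboarding Huddle, Planning Check-in, Outreach Review.
Vendor Meeting starts before Hiring Session ends → Hiring Session and Vendor Meeting overlap.
Sprint Demo starts after Hiring Session ends, so Hiring Session has no further overlaps.
Sprint Demo starts after Vendor Meeting ends, so Vendor Meeting has no further overlaps.
Architecture Meeting starts before Sprint Demo ends → Sprint Demo and Architecture Meeting overlap.
Architecture Readout starts after Sprint Demo ends, so Sprint Demo has no further overlaps.
Architecture Readout starts after Architecture Meeting ends, so Architecture Meeting has no further overlaps.
Onboarding Huddle starts after Architecture Readout ends, so Architecture Readout has no further overlaps.
Planning Check-in starts after Onboarding Huddle ends, so Onboarding Huddle has no further overlaps.
Outreach Review starts before Planning Check-in ends → Planning Check-in and Outreach Review overlap.
Overlapping pairs: Architecture Meeting & Sprint Demo, Hiring Session & Vendor Meeting, Outreach Review & Planning Check-in — 3 in total.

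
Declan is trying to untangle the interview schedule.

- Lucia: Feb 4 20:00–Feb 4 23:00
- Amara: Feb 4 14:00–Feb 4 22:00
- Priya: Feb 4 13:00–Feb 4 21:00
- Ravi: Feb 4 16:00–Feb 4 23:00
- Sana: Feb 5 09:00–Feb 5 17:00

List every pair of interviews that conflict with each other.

Amara & Lucia, Amara & Priya, Amara & Ravi, Lucia & Priya, Lucia & Ravi, Priya & Ravi

Sorted by start: Priya, Amara, Ravi, Lucia, Sana.
Amara starts before Priya ends → Priya and Amara overlap.
Ravi starts before Priya ends → Priya and Ravi overlap.
Lucia starts before Priya ends → Priya and Lucia overlap.
Sana starts after Priya ends.
Ravi starts before Amara ends → Amara and Ravi overlap.
Lucia starts before Amara ends → Amara and Lucia overlap.
Sana starts after Amara ends.
Lucia starts before Ravi ends → Ravi and Lucia overlap.
Sana starts after Ravi ends.
Sana starts after Lucia ends.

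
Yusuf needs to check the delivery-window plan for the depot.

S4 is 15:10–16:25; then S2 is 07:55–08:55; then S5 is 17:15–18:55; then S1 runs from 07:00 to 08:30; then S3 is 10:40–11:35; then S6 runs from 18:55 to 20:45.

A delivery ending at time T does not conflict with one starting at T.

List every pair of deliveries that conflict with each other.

Check each pair: they overlap iff neither finishes before the other starts.
Sorted by start: S1, S2, S3, S4, S5, S6.
S2 starts before S1 ends → S1 and S2 overlap.
S3 starts after S1 ends; S1 is clear from here.
S3 starts after S2 ends; S2 is clear from here.
S4 starts after S3 ends; S3 is clear from here.
S5 starts after S4 ends; S4 is clear from here.
S6 starts exactly when S5 ends (back-to-back, no overlap).

S1 & S2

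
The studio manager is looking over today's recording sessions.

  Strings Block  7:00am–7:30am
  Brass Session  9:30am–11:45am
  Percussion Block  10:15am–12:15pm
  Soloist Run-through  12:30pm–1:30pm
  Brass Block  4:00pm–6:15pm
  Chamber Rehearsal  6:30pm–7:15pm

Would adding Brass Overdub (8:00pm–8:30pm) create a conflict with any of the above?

Strings Block: ends 7:30am at or before Brass Overdub starts 8:00pm → clear.
Brass Session: ends 11:45am at or before Brass Overdub starts 8:00pm → clear.
Percussion Block: ends 12:15pm at or before Brass Overdub starts 8:00pm → clear.
Soloist Run-through: ends 1:30pm at or before Brass Overdub starts 8:00pm → clear.
Brass Block: ends 6:15pm at or before Brass Overdub starts 8:00pm → clear.
Chamber Rehearsal: ends 7:15pm at or before Brass Overdub starts 8:00pm → clear.

No — it doesn't clash with anything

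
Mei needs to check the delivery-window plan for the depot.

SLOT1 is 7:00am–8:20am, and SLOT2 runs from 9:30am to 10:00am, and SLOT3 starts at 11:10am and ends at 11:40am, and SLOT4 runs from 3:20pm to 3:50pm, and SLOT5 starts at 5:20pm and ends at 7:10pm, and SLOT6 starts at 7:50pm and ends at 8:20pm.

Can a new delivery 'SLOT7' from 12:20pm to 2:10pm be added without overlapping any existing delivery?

SLOT1: ends 8:20am at or before SLOT7 starts 12:20pm → clear.
SLOT2: ends 10:00am at or before SLOT7 starts 12:20pm → clear.
SLOT3: ends 11:40am at or before SLOT7 starts 12:20pm → clear.
SLOT4: starts 3:20pm at or after SLOT7 ends 2:10pm → clear.
SLOT5: starts 5:20pm at or after SLOT7 ends 2:10pm → clear.
SLOT6: starts 7:50pm at or after SLOT7 ends 2:10pm → clear.

Yes — the slot is free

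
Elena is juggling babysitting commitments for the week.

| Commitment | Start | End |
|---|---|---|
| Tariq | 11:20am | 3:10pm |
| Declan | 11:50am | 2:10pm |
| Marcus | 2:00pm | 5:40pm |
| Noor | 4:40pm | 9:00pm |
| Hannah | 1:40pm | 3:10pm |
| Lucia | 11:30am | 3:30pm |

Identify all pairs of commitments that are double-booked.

Declan & Hannah, Declan & Lucia, Declan & Marcus, Declan & Tariq, Hannah & Lucia, Hannah & Marcus, Hannah & Tariq, Lucia & Marcus, Lucia & Tariq, Marcus & Noor, Marcus & Tariq

Sorted by start: Tariq, Lucia, Declan, Hannah, Marcus, Noor.
Lucia starts before Tariq ends → Tariq and Lucia overlap.
Declan starts before Tariq ends → Tariq and Declan overlap.
Hannah starts before Tariq ends → Tariq and Hannah overlap.
Marcus starts before Tariq ends → Tariq and Marcus overlap.
Noor starts after Tariq ends.
Declan starts before Lucia ends → Lucia and Declan overlap.
Hannah starts before Lucia ends → Lucia and Hannah overlap.
Marcus starts before Lucia ends → Lucia and Marcus overlap.
Noor starts after Lucia ends.
Hannah starts before Declan ends → Declan and Hannah overlap.
Marcus starts before Declan ends → Declan and Marcus overlap.
Noor starts after Declan ends.
Marcus starts before Hannah ends → Hannah and Marcus overlap.
Noor starts after Hannah ends.
Noor starts before Marcus ends → Marcus and Noor overlap.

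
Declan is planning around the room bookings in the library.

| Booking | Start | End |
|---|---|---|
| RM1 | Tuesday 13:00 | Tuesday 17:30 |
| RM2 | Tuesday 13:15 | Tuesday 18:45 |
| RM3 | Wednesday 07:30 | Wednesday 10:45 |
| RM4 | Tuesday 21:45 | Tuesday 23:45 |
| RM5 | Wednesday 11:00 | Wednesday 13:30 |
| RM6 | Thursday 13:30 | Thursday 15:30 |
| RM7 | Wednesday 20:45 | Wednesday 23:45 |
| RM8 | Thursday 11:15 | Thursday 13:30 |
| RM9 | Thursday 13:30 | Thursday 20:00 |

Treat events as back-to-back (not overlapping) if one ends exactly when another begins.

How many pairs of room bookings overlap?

Sorted by start: RM1, RM2, RM4, RM3, RM5, RM7, RM8, RM6, RM9.
RM2 starts before RM1 ends → RM1 and RM2 overlap.
RM4 starts after RM1 ends, so nothing later overlaps RM1 either.
RM4 starts after RM2 ends, so nothing later overlaps RM2 either.
RM3 starts after RM4 ends, so nothing later overlaps RM4 either.
RM5 starts after RM3 ends, so nothing later overlaps RM3 either.
RM7 starts after RM5 ends, so nothing later overlaps RM5 either.
RM8 starts after RM7 ends, so nothing later overlaps RM7 either.
RM6 starts exactly when RM8 ends (back-to-back, no overlap), so nothing later overlaps RM8 either.
RM9 starts before RM6 ends → RM6 and RM9 overlap.
Overlapping pairs: RM1 & RM2, RM6 & RM9 — 2 in total.

2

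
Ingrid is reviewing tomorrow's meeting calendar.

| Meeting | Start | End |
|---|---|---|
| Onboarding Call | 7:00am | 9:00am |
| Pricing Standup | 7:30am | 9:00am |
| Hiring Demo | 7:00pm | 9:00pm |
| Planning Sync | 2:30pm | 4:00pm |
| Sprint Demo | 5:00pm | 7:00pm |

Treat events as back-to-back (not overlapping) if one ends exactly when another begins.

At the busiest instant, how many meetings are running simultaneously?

Sort all start/end points and keep a running count:
7:00am start Onboarding Call → 1
7:30am start Pricing Standup → 2
9:00am end Onboarding Call → 1
9:00am end Pricing Standup → 0
2:30pm start Planning Sync → 1
4:00pm end Planning Sync → 0
5:00pm start Sprint Demo → 1
7:00pm end Sprint Demo → 0
7:00pm start Hiring Demo → 1
9:00pm end Hiring Demo → 0
Peak is 2, at 7:30am (Onboarding Call, Pricing Standup).

2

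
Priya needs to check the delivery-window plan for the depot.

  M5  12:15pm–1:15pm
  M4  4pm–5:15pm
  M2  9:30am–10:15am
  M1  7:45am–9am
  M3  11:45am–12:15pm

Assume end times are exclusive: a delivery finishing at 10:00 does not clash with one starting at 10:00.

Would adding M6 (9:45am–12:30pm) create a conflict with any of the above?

Yes — it overlaps M2, M3, M5

M1: ends 9am at or before M6 starts 9:45am → clear.
M2: starts 9:30am before M6 ends 12:30pm, and ends 10:15am after M6 starts 9:45am → overlap.
M3: starts 11:45am before M6 ends 12:30pm, and ends 12:15pm after M6 starts 9:45am → overlap.
M5: starts 12:15pm before M6 ends 12:30pm, and ends 1:15pm after M6 starts 9:45am → overlap.
M4: starts 4pm at or after M6 ends 12:30pm → clear.
M6 overlaps M2, M3, M5.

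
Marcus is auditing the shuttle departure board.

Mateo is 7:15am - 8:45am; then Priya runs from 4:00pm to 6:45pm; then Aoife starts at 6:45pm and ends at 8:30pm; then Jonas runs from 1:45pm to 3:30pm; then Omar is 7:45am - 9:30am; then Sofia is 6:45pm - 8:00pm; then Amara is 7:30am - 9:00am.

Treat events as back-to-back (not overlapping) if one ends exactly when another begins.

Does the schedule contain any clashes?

Check each pair: they overlap iff neither finishes before the other starts.
Sorted by start: Mateo, Amara, Omar, Jonas, Priya, Sofia, Aoife.
Amara starts before Mateo ends → Mateo and Amara overlap.
That's a conflict, so the schedule is not conflict-free.

Yes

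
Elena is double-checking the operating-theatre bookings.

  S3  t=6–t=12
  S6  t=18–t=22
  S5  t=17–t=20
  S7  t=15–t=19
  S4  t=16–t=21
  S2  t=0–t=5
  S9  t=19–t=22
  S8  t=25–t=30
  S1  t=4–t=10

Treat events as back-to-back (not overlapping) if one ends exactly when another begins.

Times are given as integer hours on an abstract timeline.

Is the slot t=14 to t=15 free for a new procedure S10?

S2: ends t=5 at or before S10 starts t=14 → clear.
S1: ends t=10 at or before S10 starts t=14 → clear.
S3: ends t=12 at or before S10 starts t=14 → clear.
S7: starts t=15 at or after S10 ends t=15 → clear.
S4: starts t=16 at or after S10 ends t=15 → clear.
S5: starts t=17 at or after S10 ends t=15 → clear.
S6: starts t=18 at or after S10 ends t=15 → clear.
S9: starts t=19 at or after S10 ends t=15 → clear.
S8: starts t=25 at or after S10 ends t=15 → clear.

Yes — the slot is free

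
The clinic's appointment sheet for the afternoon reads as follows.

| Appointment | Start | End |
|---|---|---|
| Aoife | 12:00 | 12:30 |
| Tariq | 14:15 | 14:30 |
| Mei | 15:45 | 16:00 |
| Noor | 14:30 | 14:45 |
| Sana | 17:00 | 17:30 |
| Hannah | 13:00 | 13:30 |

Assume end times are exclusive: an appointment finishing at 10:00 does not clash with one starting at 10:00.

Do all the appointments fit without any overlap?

Yes

Sorted by start: Aoife, Hannah, Tariq, Noor, Mei, Sana.
Hannah starts after Aoife ends, so nothing later overlaps Aoife either.
Tariq starts after Hannah ends, so nothing later overlaps Hannah either.
Noor starts exactly when Tariq ends (back-to-back, no overlap), so nothing later overlaps Tariq either.
Mei starts after Noor ends, so nothing later overlaps Noor either.
Sana starts after Mei ends.
Every pair is clear; the schedule has no overlaps.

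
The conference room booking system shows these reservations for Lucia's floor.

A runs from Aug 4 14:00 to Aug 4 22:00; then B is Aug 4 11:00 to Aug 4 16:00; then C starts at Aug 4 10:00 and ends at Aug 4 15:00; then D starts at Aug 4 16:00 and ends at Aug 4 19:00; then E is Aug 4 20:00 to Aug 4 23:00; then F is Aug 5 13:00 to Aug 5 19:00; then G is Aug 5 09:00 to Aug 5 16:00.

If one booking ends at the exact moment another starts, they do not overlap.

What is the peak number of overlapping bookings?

Sweep the timeline, counting +1 at each start and −1 at each end (ends before starts at a tie):
Aug 4 10:00 start C → 1
Aug 4 11:00 start B → 2
Aug 4 14:00 start A → 3
Aug 4 15:00 end C → 2
Aug 4 16:00 end B → 1
Aug 4 16:00 start D → 2
Aug 4 19:00 end D → 1
Aug 4 20:00 start E → 2
Aug 4 22:00 end A → 1
Aug 4 23:00 end E → 0
Aug 5 09:00 start G → 1
Aug 5 13:00 start F → 2
Aug 5 16:00 end G → 1
Aug 5 19:00 end F → 0
Peak is 3, at Aug 4 14:00 (A, B, C).

3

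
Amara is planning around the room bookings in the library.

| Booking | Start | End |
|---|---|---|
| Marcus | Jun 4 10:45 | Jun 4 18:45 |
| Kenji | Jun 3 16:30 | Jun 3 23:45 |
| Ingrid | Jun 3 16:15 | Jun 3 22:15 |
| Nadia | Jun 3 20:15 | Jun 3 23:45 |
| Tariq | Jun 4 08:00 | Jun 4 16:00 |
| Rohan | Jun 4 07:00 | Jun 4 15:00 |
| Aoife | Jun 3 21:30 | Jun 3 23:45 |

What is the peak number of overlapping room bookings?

Sweep the timeline, counting +1 at each start and −1 at each end (ends before starts at a tie):
Jun 3 16:15 start Ingrid → 1
Jun 3 16:30 start Kenji → 2
Jun 3 20:15 start Nadia → 3
Jun 3 21:30 start Aoife → 4
Jun 3 22:15 end Ingrid → 3
Jun 3 23:45 end Aoife → 2
Jun 3 23:45 end Kenji → 1
Jun 3 23:45 end Nadia → 0
Jun 4 07:00 start Rohan → 1
Jun 4 08:00 start Tariq → 2
Jun 4 10:45 start Marcus → 3
Jun 4 15:00 end Rohan → 2
Jun 4 16:00 end Tariq → 1
Jun 4 18:45 end Marcus → 0
Peak is 4, at Jun 3 21:30 (Aoife, Ingrid, Kenji, Nadia).

4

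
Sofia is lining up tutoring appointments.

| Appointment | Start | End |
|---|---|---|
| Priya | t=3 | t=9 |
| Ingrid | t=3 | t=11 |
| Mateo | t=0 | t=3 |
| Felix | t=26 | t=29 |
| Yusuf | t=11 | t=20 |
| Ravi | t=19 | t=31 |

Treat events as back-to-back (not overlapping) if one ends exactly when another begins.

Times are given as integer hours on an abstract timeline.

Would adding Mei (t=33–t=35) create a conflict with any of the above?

No — it doesn't clash with anything

Mateo: ends t=3 at or before Mei starts t=33 → clear.
Ingrid: ends t=11 at or before Mei starts t=33 → clear.
Priya: ends t=9 at or before Mei starts t=33 → clear.
Yusuf: ends t=20 at or before Mei starts t=33 → clear.
Ravi: ends t=31 at or before Mei starts t=33 → clear.
Felix: ends t=29 at or before Mei starts t=33 → clear.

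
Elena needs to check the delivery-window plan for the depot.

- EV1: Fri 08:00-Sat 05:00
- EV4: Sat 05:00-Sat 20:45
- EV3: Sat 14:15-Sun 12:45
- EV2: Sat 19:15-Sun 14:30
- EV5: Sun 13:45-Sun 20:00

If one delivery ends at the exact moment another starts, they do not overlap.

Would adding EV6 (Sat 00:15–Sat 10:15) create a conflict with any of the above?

EV1: starts Fri 08:00 before EV6 ends Sat 10:15, and ends Sat 05:00 after EV6 starts Sat 00:15 → overlap.
EV4: starts Sat 05:00 before EV6 ends Sat 10:15, and ends Sat 20:45 after EV6 starts Sat 00:15 → overlap.
EV3: starts Sat 14:15 at or after EV6 ends Sat 10:15 → clear.
EV2: starts Sat 19:15 at or after EV6 ends Sat 10:15 → clear.
EV5: starts Sun 13:45 at or after EV6 ends Sat 10:15 → clear.
EV6 overlaps EV1, EV4.

Yes — it overlaps EV1, EV4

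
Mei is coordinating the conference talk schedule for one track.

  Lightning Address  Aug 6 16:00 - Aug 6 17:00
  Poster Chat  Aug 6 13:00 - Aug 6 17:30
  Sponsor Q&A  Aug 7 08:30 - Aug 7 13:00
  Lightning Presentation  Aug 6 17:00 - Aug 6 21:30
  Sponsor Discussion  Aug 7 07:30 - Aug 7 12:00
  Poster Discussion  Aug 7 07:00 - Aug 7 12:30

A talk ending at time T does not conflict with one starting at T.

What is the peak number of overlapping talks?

Walk through starts and ends in time order (an end at T is processed before a start at T):
Aug 6 13:00 start Poster Chat → 1
Aug 6 16:00 start Lightning Address → 2
Aug 6 17:00 end Lightning Address → 1
Aug 6 17:00 start Lightning Presentation → 2
Aug 6 17:30 end Poster Chat → 1
Aug 6 21:30 end Lightning Presentation → 0
Aug 7 07:00 start Poster Discussion → 1
Aug 7 07:30 start Sponsor Discussion → 2
Aug 7 08:30 start Sponsor Q&A → 3
Aug 7 12:00 end Sponsor Discussion → 2
Aug 7 12:30 end Poster Discussion → 1
Aug 7 13:00 end Sponsor Q&A → 0
Peak is 3, at Aug 7 08:30 (Poster Discussion, Sponsor Discussion, Sponsor Q&A).

3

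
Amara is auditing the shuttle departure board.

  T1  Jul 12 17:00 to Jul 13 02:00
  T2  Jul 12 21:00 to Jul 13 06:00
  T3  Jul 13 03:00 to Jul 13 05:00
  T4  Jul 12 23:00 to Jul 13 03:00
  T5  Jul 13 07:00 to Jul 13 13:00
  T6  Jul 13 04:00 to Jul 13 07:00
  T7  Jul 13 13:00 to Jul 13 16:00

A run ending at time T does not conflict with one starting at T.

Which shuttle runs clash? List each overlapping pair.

Check each pair: they overlap iff neither finishes before the other starts.
Sorted by start: T1, T2, T4, T3, T6, T5, T7.
T2 starts before T1 ends → T1 and T2 overlap.
T4 starts before T1 ends → T1 and T4 overlap.
T3 starts after T1 ends; T1 is clear from here.
T4 starts before T2 ends → T2 and T4 overlap.
T3 starts before T2 ends → T2 and T3 overlap.
T6 starts before T2 ends → T2 and T6 overlap.
T5 starts after T2 ends; T2 is clear from here.
T3 starts exactly when T4 ends (back-to-back, no overlap); T4 is clear from here.
T6 starts before T3 ends → T3 and T6 overlap.
T5 starts after T3 ends; T3 is clear from here.
T5 starts exactly when T6 ends (back-to-back, no overlap); T6 is clear from here.
T7 starts exactly when T5 ends (back-to-back, no overlap).

T1 & T2, T1 & T4, T2 & T3, T2 & T4, T2 & T6, T3 & T6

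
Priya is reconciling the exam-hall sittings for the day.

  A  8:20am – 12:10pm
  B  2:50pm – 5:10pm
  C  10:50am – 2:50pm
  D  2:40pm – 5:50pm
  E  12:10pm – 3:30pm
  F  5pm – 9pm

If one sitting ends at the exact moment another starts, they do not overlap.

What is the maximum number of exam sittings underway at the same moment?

3

Walk through starts and ends in time order (an end at T is processed before a start at T):
8:20am start A → 1
10:50am start C → 2
12:10pm end A → 1
12:10pm start E → 2
2:40pm start D → 3
2:50pm end C → 2
2:50pm start B → 3
3:30pm end E → 2
5pm start F → 3
5:10pm end B → 2
5:50pm end D → 1
9pm end F → 0
Peak is 3, at 2:40pm (C, D, E).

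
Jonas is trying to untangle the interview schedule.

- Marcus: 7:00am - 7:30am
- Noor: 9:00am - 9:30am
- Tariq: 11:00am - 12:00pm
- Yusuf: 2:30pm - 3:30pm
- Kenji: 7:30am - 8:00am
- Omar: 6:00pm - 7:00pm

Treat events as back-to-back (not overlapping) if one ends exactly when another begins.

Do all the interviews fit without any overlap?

Two intervals overlap when each starts before the other ends.
Sorted by start: Marcus, Kenji, Noor, Tariq, Yusuf, Omar.
Kenji starts exactly when Marcus ends (back-to-back, no overlap), so Marcus has no further overlaps.
Noor starts after Kenji ends, so Kenji has no further overlaps.
Tariq starts after Noor ends, so Noor has no further overlaps.
Yusuf starts after Tariq ends, so Tariq has no further overlaps.
Omar starts after Yusuf ends.
Every pair is clear; the schedule has no overlaps.

Yes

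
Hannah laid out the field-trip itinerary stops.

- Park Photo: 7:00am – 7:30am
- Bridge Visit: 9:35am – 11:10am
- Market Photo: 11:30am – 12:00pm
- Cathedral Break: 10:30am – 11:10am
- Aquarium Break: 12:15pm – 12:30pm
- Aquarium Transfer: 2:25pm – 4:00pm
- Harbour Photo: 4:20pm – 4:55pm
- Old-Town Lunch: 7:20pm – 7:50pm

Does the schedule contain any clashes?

Yes

Sorted by start: Park Photo, Bridge Visit, Cathedral Break, Market Photo, Aquarium Break, Aquarium Transfer, Harbour Photo, Old-Town Lunch.
Bridge Visit starts after Park Photo ends — done with Park Photo.
Cathedral Break starts before Bridge Visit ends → Bridge Visit and Cathedral Break overlap.
That's a conflict, so the schedule is not conflict-free.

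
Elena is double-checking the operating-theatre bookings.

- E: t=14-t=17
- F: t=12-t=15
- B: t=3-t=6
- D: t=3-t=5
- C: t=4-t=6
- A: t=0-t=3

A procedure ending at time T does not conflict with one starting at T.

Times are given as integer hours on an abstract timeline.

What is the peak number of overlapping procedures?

Walk through starts and ends in time order (an end at T is processed before a start at T):
t=0 start A → 1
t=3 end A → 0
t=3 start B → 1
t=3 start D → 2
t=4 start C → 3
t=5 end D → 2
t=6 end B → 1
t=6 end C → 0
t=12 start F → 1
t=14 start E → 2
t=15 end F → 1
t=17 end E → 0
Peak is 3, at t=4 (B, C, D).

3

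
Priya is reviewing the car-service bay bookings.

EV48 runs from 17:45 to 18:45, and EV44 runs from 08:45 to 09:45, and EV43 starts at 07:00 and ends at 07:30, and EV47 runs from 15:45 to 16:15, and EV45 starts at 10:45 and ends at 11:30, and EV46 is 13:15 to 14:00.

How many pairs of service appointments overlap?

Sorted by start: EV43, EV44, EV45, EV46, EV47, EV48.
EV44 starts after EV43 ends, so EV43 has no further overlaps.
EV45 starts after EV44 ends, so EV44 has no further overlaps.
EV46 starts after EV45 ends, so EV45 has no further overlaps.
EV47 starts after EV46 ends, so EV46 has no further overlaps.
EV48 starts after EV47 ends.
No pair overlaps.

0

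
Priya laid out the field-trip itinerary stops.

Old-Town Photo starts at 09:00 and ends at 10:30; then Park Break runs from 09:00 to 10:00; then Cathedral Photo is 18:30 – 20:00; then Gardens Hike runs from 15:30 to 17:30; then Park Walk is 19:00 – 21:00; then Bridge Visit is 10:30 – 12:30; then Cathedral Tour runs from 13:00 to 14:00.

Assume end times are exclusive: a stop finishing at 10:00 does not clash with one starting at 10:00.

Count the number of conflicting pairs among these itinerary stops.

2

Sorted by start: Old-Town Photo, Park Break, Bridge Visit, Cathedral Tour, Gardens Hike, Cathedral Photo, Park Walk.
Park Break starts before Old-Town Photo ends → Old-Town Photo and Park Break overlap.
Bridge Visit starts exactly when Old-Town Photo ends (back-to-back, no overlap); Old-Town Photo is clear from here.
Bridge Visit starts after Park Break ends; Park Break is clear from here.
Cathedral Tour starts after Bridge Visit ends; Bridge Visit is clear from here.
Gardens Hike starts after Cathedral Tour ends; Cathedral Tour is clear from here.
Cathedral Photo starts after Gardens Hike ends; Gardens Hike is clear from here.
Park Walk starts before Cathedral Photo ends → Cathedral Photo and Park Walk overlap.
Overlapping pairs: Cathedral Photo & Park Walk, Old-Town Photo & Park Break — 2 in total.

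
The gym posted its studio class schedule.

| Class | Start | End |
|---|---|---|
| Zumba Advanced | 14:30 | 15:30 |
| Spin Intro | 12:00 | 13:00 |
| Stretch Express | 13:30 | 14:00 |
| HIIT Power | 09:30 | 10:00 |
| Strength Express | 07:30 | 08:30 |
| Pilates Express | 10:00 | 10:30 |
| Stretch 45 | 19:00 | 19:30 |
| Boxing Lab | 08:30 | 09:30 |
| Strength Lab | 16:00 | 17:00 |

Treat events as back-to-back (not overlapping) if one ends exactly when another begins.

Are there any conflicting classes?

No

Sorted by start: Strength Express, Boxing Lab, HIIT Power, Pilates Express, Spin Intro, Stretch Express, Zumba Advanced, Strength Lab, Stretch 45.
Boxing Lab starts exactly when Strength Express ends (back-to-back, no overlap), so nothing later overlaps Strength Express either.
HIIT Power starts exactly when Boxing Lab ends (back-to-back, no overlap), so nothing later overlaps Boxing Lab either.
Pilates Express starts exactly when HIIT Power ends (back-to-back, no overlap), so nothing later overlaps HIIT Power either.
Spin Intro starts after Pilates Express ends, so nothing later overlaps Pilates Express either.
Stretch Express starts after Spin Intro ends, so nothing later overlaps Spin Intro either.
Zumba Advanced starts after Stretch Express ends, so nothing later overlaps Stretch Express either.
Strength Lab starts after Zumba Advanced ends, so nothing later overlaps Zumba Advanced either.
Stretch 45 starts after Strength Lab ends.
Every pair is clear; the schedule has no overlaps.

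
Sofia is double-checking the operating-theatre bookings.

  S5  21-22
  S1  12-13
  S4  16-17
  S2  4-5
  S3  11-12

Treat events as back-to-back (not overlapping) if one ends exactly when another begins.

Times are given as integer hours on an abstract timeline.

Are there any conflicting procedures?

No

Sorted by start: S2, S3, S1, S4, S5.
S3 starts after S2 ends; S2 is clear from here.
S1 starts exactly when S3 ends (back-to-back, no overlap); S3 is clear from here.
S4 starts after S1 ends; S1 is clear from here.
S5 starts after S4 ends.
Every pair is clear; the schedule has no overlaps.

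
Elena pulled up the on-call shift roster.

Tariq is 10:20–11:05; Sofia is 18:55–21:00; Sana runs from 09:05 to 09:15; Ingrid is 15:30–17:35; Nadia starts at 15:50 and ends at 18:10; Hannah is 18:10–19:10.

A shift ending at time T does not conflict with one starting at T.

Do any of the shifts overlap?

Sorted by start: Sana, Tariq, Ingrid, Nadia, Hannah, Sofia.
Tariq starts after Sana ends, so nothing later overlaps Sana either.
Ingrid starts after Tariq ends, so nothing later overlaps Tariq either.
Nadia starts before Ingrid ends → Ingrid and Nadia overlap.
That's a conflict, so the schedule is not conflict-free.

Yes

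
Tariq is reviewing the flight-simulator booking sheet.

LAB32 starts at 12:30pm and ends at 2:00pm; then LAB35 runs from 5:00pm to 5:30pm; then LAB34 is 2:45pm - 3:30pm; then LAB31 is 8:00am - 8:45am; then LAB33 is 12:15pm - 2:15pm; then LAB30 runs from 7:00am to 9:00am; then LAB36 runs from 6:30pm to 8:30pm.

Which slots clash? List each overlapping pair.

LAB30 & LAB31, LAB32 & LAB33

Two intervals overlap when each starts before the other ends.
Sorted by start: LAB30, LAB31, LAB33, LAB32, LAB34, LAB35, LAB36.
LAB31 starts before LAB30 ends → LAB30 and LAB31 overlap.
LAB33 starts after LAB30 ends, so nothing later overlaps LAB30 either.
LAB33 starts after LAB31 ends, so nothing later overlaps LAB31 either.
LAB32 starts before LAB33 ends → LAB33 and LAB32 overlap.
LAB34 starts after LAB33 ends, so nothing later overlaps LAB33 either.
LAB34 starts after LAB32 ends, so nothing later overlaps LAB32 either.
LAB35 starts after LAB34 ends, so nothing later overlaps LAB34 either.
LAB36 starts after LAB35 ends.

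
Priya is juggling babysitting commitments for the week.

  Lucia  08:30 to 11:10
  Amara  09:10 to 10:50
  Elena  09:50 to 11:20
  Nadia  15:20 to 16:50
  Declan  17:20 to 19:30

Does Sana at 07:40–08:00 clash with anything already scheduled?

No — it doesn't clash with anything

Lucia: starts 08:30 at or after Sana ends 08:00 → clear.
Amara: starts 09:10 at or after Sana ends 08:00 → clear.
Elena: starts 09:50 at or after Sana ends 08:00 → clear.
Nadia: starts 15:20 at or after Sana ends 08:00 → clear.
Declan: starts 17:20 at or after Sana ends 08:00 → clear.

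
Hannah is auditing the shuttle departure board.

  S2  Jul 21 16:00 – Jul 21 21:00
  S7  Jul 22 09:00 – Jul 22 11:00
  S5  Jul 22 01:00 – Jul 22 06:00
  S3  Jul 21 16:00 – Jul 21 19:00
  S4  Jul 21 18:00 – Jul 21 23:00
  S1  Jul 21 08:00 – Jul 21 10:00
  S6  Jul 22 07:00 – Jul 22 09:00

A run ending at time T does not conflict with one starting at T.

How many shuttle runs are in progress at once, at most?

Walk through starts and ends in time order (an end at T is processed before a start at T):
Jul 21 08:00 start S1 → 1
Jul 21 10:00 end S1 → 0
Jul 21 16:00 start S2 → 1
Jul 21 16:00 start S3 → 2
Jul 21 18:00 start S4 → 3
Jul 21 19:00 end S3 → 2
Jul 21 21:00 end S2 → 1
Jul 21 23:00 end S4 → 0
Jul 22 01:00 start S5 → 1
Jul 22 06:00 end S5 → 0
Jul 22 07:00 start S6 → 1
Jul 22 09:00 end S6 → 0
Jul 22 09:00 start S7 → 1
Jul 22 11:00 end S7 → 0
Peak is 3, at Jul 21 18:00 (S2, S3, S4).

3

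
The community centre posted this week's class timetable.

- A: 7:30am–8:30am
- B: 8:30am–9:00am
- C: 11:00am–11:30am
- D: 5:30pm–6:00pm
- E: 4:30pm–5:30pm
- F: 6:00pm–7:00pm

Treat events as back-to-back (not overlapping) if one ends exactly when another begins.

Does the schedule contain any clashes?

No

Sorted by start: A, B, C, E, D, F.
B starts exactly when A ends (back-to-back, no overlap), so nothing later overlaps A either.
C starts after B ends, so nothing later overlaps B either.
E starts after C ends, so nothing later overlaps C either.
D starts exactly when E ends (back-to-back, no overlap), so nothing later overlaps E either.
F starts exactly when D ends (back-to-back, no overlap).
Every pair is clear; the schedule has no overlaps.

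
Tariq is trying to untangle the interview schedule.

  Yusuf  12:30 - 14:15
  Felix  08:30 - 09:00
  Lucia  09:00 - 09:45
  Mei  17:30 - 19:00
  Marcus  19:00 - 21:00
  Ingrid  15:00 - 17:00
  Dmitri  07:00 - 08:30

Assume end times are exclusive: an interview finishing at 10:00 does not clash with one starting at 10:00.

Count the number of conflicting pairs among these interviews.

Check each pair: they overlap iff neither finishes before the other starts.
Sorted by start: Dmitri, Felix, Lucia, Yusuf, Ingrid, Mei, Marcus.
Felix starts exactly when Dmitri ends (back-to-back, no overlap); Dmitri is clear from here.
Lucia starts exactly when Felix ends (back-to-back, no overlap); Felix is clear from here.
Yusuf starts after Lucia ends; Lucia is clear from here.
Ingrid starts after Yusuf ends; Yusuf is clear from here.
Mei starts after Ingrid ends; Ingrid is clear from here.
Marcus starts exactly when Mei ends (back-to-back, no overlap).
No pair overlaps.

0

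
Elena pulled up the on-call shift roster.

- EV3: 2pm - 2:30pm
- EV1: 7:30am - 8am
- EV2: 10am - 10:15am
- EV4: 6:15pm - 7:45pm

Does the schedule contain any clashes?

No

Sorted by start: EV1, EV2, EV3, EV4.
EV2 starts after EV1 ends; EV1 is clear from here.
EV3 starts after EV2 ends; EV2 is clear from here.
EV4 starts after EV3 ends.
Every pair is clear; the schedule has no overlaps.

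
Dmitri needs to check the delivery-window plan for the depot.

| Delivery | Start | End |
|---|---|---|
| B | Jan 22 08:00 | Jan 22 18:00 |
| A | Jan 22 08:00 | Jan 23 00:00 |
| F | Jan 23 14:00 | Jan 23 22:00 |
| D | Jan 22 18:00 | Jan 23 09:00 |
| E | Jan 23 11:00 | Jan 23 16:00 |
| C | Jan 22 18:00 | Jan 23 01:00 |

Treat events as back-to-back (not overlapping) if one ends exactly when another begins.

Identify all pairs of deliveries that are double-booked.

A & B, A & C, A & D, C & D, E & F

Sorted by start: A, B, C, D, E, F.
B starts before A ends → A and B overlap.
C starts before A ends → A and C overlap.
D starts before A ends → A and D overlap.
E starts after A ends — done with A.
C starts exactly when B ends (back-to-back, no overlap) — done with B.
D starts before C ends → C and D overlap.
E starts after C ends — done with C.
E starts after D ends — done with D.
F starts before E ends → E and F overlap.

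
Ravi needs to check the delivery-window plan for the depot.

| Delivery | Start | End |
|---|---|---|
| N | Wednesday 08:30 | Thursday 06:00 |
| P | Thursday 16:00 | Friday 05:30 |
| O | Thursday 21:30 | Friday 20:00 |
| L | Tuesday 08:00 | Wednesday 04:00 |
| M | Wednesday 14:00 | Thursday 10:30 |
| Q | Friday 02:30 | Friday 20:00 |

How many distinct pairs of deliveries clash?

4

Sorted by start: L, N, M, P, O, Q.
N starts after L ends — done with L.
M starts before N ends → N and M overlap.
P starts after N ends — done with N.
P starts after M ends — done with M.
O starts before P ends → P and O overlap.
Q starts before P ends → P and Q overlap.
Q starts before O ends → O and Q overlap.
Overlapping pairs: M & N, O & P, O & Q, P & Q — 4 in total.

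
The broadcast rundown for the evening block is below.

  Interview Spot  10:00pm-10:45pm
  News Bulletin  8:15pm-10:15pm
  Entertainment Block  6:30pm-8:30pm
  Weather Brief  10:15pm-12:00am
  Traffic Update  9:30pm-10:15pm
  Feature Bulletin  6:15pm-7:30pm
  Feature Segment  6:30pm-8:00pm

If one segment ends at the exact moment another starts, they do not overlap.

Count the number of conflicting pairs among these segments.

8

Sorted by start: Feature Bulletin, Feature Segment, Entertainment Block, News Bulletin, Traffic Update, Interview Spot, Weather Brief.
Feature Segment starts before Feature Bulletin ends → Feature Bulletin and Feature Segment overlap.
Entertainment Block starts before Feature Bulletin ends → Feature Bulletin and Entertainment Block overlap.
News Bulletin starts after Feature Bulletin ends — done with Feature Bulletin.
Entertainment Block starts before Feature Segment ends → Feature Segment and Entertainment Block overlap.
News Bulletin starts after Feature Segment ends — done with Feature Segment.
News Bulletin starts before Entertainment Block ends → Entertainment Block and News Bulletin overlap.
Traffic Update starts after Entertainment Block ends — done with Entertainment Block.
Traffic Update starts before News Bulletin ends → News Bulletin and Traffic Update overlap.
Interview Spot starts before News Bulletin ends → News Bulletin and Interview Spot overlap.
Weather Brief starts exactly when News Bulletin ends (back-to-back, no overlap).
Interview Spot starts before Traffic Update ends → Traffic Update and Interview Spot overlap.
Weather Brief starts exactly when Traffic Update ends (back-to-back, no overlap).
Weather Brief starts before Interview Spot ends → Interview Spot and Weather Brief overlap.
Overlapping pairs: Entertainment Block & Feature Bulletin, Entertainment Block & Feature Segment, Entertainment Block & News Bulletin, Feature Bulletin & Feature Segment, Interview Spot & News Bulletin, Interview Spot & Traffic Update, Interview Spot & Weather Brief, News Bulletin & Traffic Update — 8 in total.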